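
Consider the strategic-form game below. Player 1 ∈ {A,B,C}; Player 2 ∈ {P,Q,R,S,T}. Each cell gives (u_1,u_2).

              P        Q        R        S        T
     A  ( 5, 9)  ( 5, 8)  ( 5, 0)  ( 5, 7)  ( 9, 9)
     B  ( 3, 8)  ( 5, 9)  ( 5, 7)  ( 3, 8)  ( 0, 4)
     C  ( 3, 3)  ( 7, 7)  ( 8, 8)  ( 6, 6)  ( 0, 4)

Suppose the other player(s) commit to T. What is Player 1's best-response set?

u_1(A vs T) = 9
u_1(B vs T) = 0
u_1(C vs T) = 0
max payoff 9 at {A}

BR_1 = {A}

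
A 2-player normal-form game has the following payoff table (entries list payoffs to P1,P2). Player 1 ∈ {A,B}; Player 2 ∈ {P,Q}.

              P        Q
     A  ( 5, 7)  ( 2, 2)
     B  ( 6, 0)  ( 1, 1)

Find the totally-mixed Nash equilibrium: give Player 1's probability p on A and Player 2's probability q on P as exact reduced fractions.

P1 indiff ⇒ q·5+(1-q)·2 = q·6+(1-q)·1 ⇒ q(-1) = (1-q)(-1) ⇒ q = 1/2
P2 indiff ⇒ p·7+(1-p)·0 = p·2+(1-p)·1 ⇒ p(5) = (1-p)(1) ⇒ p = 1/6

(p,q) = (1/6, 1/2)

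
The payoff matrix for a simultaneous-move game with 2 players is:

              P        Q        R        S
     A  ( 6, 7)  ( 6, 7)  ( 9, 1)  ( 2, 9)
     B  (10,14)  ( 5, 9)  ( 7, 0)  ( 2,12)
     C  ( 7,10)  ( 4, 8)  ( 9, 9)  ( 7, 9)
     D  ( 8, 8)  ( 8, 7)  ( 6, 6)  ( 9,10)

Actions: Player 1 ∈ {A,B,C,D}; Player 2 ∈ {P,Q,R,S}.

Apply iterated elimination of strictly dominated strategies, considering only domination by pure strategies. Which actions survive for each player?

Remaining: P1:{B,D} P2:{P,S}

P2 drop Q (S beats it: A:9>7 B:12>9 C:9>8 D:10>7)
P2 drop R (P beats it: A:7>1 B:14>0 C:10>9 D:8>6)
P1 drop A (C beats it: P:7>6 S:7>2)
P1 drop C (D beats it: P:8>7 S:9>7)
P1→{B,D} P2→{P,S}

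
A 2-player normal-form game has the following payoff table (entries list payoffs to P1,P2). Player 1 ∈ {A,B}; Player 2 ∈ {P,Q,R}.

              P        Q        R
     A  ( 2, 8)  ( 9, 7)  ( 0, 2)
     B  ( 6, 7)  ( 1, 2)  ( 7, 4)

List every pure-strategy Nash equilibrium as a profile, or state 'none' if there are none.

NE set: (B,P)

(A,P): not NE [P1→B gives 6>2]
(A,Q): not NE [P2→P gives 8>7]
(A,R): not NE [P1→B gives 7>0; P2→P gives 8>2]
(B,P): NE
(B,Q): not NE [P1→A gives 9>1; P2→P gives 7>2]
(B,R): not NE [P2→P gives 7>4]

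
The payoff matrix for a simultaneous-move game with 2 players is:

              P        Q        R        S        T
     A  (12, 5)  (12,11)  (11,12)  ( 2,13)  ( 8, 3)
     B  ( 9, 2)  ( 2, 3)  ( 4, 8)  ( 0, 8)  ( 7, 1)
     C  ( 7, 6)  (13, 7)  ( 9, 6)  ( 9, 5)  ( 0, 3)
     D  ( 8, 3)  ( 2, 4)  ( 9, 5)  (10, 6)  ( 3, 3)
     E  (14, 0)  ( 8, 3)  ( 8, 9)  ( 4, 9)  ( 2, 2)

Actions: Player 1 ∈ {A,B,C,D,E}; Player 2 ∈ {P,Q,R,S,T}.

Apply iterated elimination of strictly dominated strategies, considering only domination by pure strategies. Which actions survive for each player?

P1 drop B (A beats it: P:12>9 Q:12>2 R:11>4 S:2>0 T:8>7)
P2 drop P (Q beats it: A:11>5 C:7>6 D:4>3 E:3>0)
P2 drop T (Q beats it: A:11>3 C:7>3 D:4>3 E:3>2)
P1 drop E (C beats it: Q:13>8 R:9>8 S:9>4)
P1→{A,C,D} P2→{Q,R,S}

Survivors P1:{A,C,D} P2:{Q,R,S}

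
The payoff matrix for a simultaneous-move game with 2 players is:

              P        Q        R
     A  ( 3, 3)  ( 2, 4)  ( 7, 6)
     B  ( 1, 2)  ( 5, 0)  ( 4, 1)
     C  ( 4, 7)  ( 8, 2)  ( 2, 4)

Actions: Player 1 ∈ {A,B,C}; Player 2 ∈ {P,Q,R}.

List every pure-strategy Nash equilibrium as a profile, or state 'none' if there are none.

(A,P): not NE [P1→C gives 4>3; P2→R gives 6>3]
(A,Q): not NE [P1→C gives 8>2; P2→R gives 6>4]
(A,R): NE
(B,P): not NE [P1→C gives 4>1]
(B,Q): not NE [P1→C gives 8>5; P2→P gives 2>0]
(B,R): not NE [P1→A gives 7>4; P2→P gives 2>1]
(C,P): NE
(C,Q): not NE [P2→P gives 7>2]
(C,R): not NE [P1→A gives 7>2; P2→P gives 7>4]

Nash profiles: (A,R), (C,P)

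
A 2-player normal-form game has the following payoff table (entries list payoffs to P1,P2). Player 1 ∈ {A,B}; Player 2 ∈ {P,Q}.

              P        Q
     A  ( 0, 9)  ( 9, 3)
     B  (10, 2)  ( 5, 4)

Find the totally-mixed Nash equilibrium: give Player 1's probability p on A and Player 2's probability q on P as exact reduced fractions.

(p,q) = (1/4, 2/7)

P1 indiff ⇒ q·0+(1-q)·9 = q·10+(1-q)·5 ⇒ q(-10) = (1-q)(-4) ⇒ q = 2/7
P2 indiff ⇒ p·9+(1-p)·2 = p·3+(1-p)·4 ⇒ p(6) = (1-p)(2) ⇒ p = 1/4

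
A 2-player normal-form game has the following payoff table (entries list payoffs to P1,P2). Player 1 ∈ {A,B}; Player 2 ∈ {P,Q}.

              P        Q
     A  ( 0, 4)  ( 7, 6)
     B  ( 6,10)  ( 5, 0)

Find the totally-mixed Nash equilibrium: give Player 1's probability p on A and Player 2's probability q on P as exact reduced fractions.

P1 indiff ⇒ q·0+(1-q)·7 = q·6+(1-q)·5 ⇒ q(-6) = (1-q)(-2) ⇒ q = 1/4
P2 indiff ⇒ p·4+(1-p)·10 = p·6+(1-p)·0 ⇒ p(-2) = (1-p)(-10) ⇒ p = 5/6

P1 mixes 5/6 on A; P2 mixes 1/4 on P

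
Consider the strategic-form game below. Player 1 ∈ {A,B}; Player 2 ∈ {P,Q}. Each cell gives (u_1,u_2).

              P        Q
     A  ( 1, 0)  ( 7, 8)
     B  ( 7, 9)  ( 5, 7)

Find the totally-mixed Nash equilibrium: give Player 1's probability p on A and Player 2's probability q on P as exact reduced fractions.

p=1/5, q=1/4

P1 indiff ⇒ q·1+(1-q)·7 = q·7+(1-q)·5 ⇒ q(-6) = (1-q)(-2) ⇒ q = 1/4
P2 indiff ⇒ p·0+(1-p)·9 = p·8+(1-p)·7 ⇒ p(-8) = (1-p)(-2) ⇒ p = 1/5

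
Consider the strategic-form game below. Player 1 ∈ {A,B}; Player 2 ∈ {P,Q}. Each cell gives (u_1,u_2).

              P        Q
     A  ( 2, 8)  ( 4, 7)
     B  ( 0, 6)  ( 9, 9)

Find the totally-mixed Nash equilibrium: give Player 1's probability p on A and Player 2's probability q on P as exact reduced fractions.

(p,q) = (3/4, 5/7)

P1 indiff ⇒ q·2+(1-q)·4 = q·0+(1-q)·9 ⇒ q(2) = (1-q)(5) ⇒ q = 5/7
P2 indiff ⇒ p·8+(1-p)·6 = p·7+(1-p)·9 ⇒ p(1) = (1-p)(3) ⇒ p = 3/4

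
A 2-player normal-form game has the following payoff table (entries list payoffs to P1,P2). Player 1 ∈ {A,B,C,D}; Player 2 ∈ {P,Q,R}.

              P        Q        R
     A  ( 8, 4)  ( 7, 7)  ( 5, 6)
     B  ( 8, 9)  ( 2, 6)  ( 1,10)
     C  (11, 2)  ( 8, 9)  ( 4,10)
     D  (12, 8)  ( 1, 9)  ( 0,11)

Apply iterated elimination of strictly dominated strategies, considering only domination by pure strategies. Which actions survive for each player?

Remaining: P1:{A,C} P2:{Q,R}

P1 drop B (C beats it: P:11>8 Q:8>2 R:4>1)
P2 drop P (Q beats it: A:7>4 C:9>2 D:9>8)
P1 drop D (A beats it: Q:7>1 R:5>0)
P1→{A,C} P2→{Q,R}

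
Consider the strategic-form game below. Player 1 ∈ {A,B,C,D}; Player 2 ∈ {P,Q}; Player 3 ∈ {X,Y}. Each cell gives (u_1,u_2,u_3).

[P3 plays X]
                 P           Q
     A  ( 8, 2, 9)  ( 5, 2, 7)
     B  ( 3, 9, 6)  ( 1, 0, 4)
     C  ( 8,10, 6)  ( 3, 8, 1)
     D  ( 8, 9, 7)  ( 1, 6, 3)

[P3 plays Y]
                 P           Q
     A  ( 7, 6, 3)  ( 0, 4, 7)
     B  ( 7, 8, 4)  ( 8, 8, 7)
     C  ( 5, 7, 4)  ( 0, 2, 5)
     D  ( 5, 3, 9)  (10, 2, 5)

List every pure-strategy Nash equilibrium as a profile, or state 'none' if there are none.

(A,P,X): NE
(A,P,Y): not NE [P3→X gives 9>3]
(A,Q,X): NE
(A,Q,Y): not NE [P1→D gives 10>0; P2→P gives 6>4]
(B,P,X): not NE [P1→D gives 8>3]
(B,P,Y): not NE [P3→X gives 6>4]
(B,Q,X): not NE [P1→A gives 5>1; P2→P gives 9>0; P3→Y gives 7>4]
(B,Q,Y): not NE [P1→D gives 10>8]
(C,P,X): NE
(C,P,Y): not NE [P1→B gives 7>5; P3→X gives 6>4]
(C,Q,X): not NE [P1→A gives 5>3; P2→P gives 10>8; P3→Y gives 5>1]
(C,Q,Y): not NE [P1→D gives 10>0; P2→P gives 7>2]
(D,P,X): not NE [P3→Y gives 9>7]
(D,P,Y): not NE [P1→B gives 7>5]
(D,Q,X): not NE [P1→A gives 5>1; P2→P gives 9>6; P3→Y gives 5>3]
(D,Q,Y): not NE [P2→P gives 3>2]

NE set: (A,P,X), (A,Q,X), (C,P,X)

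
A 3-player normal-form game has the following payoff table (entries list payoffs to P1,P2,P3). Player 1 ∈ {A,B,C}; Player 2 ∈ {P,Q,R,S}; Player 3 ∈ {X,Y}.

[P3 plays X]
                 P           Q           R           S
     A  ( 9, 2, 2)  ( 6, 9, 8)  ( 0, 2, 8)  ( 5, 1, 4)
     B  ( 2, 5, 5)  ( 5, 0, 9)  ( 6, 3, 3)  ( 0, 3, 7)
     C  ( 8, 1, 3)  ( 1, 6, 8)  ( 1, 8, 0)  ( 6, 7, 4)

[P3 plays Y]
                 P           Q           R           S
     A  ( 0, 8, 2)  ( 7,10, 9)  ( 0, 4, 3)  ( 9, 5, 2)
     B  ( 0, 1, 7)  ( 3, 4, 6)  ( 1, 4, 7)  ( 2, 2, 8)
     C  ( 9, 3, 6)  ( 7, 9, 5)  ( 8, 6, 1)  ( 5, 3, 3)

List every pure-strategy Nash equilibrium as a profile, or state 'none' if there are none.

NE set: (A,Q,Y)

(A,P,X): not NE [P2→Q gives 9>2]
(A,P,Y): not NE [P1→C gives 9>0; P2→Q gives 10>8]
(A,Q,X): not NE [P3→Y gives 9>8]
(A,Q,Y): NE
(A,R,X): not NE [P1→B gives 6>0; P2→Q gives 9>2]
(A,R,Y): not NE [P1→C gives 8>0; P2→Q gives 10>4; P3→X gives 8>3]
(A,S,X): not NE [P1→C gives 6>5; P2→Q gives 9>1]
(A,S,Y): not NE [P2→Q gives 10>5; P3→X gives 4>2]
(B,P,X): not NE [P1→A gives 9>2; P3→Y gives 7>5]
(B,P,Y): not NE [P1→C gives 9>0; P2→R gives 4>1]
(B,Q,X): not NE [P1→A gives 6>5; P2→P gives 5>0]
(B,Q,Y): not NE [P1→C gives 7>3; P3→X gives 9>6]
(B,R,X): not NE [P2→P gives 5>3; P3→Y gives 7>3]
(B,R,Y): not NE [P1→C gives 8>1]
(B,S,X): not NE [P1→C gives 6>0; P2→P gives 5>3; P3→Y gives 8>7]
(B,S,Y): not NE [P1→A gives 9>2; P2→R gives 4>2]
(C,P,X): not NE [P1→A gives 9>8; P2→R gives 8>1; P3→Y gives 6>3]
(C,P,Y): not NE [P2→Q gives 9>3]
(C,Q,X): not NE [P1→A gives 6>1; P2→R gives 8>6]
(C,Q,Y): not NE [P3→X gives 8>5]
(C,R,X): not NE [P1→B gives 6>1; P3→Y gives 1>0]
(C,R,Y): not NE [P2→Q gives 9>6]
(C,S,X): not NE [P2→R gives 8>7]
(C,S,Y): not NE [P1→A gives 9>5; P2→Q gives 9>3; P3→X gives 4>3]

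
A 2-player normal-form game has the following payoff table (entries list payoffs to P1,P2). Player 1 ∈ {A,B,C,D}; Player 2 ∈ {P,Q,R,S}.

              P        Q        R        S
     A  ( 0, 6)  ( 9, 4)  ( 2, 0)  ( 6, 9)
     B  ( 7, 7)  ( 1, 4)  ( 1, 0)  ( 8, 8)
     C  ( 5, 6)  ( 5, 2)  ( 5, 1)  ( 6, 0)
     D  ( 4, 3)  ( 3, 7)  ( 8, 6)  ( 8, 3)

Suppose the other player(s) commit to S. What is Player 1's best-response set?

BR_1 = {B,D}

u_1(A vs S) = 6
u_1(B vs S) = 8
u_1(C vs S) = 6
u_1(D vs S) = 8
max payoff 8 at {B,D}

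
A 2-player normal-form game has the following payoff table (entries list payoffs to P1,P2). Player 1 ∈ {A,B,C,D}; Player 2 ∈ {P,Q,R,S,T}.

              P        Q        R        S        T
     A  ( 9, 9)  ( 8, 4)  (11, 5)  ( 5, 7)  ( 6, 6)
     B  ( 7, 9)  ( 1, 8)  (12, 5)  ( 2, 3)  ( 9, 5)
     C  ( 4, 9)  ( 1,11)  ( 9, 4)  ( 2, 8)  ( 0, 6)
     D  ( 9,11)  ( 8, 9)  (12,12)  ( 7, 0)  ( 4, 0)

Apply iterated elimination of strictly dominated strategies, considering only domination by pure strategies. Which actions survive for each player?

P1 drop C (A beats it: P:9>4 Q:8>1 R:11>9 S:5>2 T:6>0)
P2 drop Q (P beats it: A:9>4 B:9>8 D:11>9)
P2 drop S (P beats it: A:9>7 B:9>3 D:11>0)
P2 drop T (P beats it: A:9>6 B:9>5 D:11>0)
P1→{A,B,D} P2→{P,R}

Survivors P1:{A,B,D} P2:{P,R}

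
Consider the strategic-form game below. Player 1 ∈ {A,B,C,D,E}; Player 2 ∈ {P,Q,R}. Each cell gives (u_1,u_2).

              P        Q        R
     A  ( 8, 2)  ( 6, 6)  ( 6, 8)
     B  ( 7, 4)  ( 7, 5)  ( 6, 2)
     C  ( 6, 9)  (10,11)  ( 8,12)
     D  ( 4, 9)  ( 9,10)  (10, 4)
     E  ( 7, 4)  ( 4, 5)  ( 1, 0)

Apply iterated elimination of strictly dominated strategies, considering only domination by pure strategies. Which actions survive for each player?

P1 drop E (A beats it: P:8>7 Q:6>4 R:6>1)
P2 drop P (Q beats it: A:6>2 B:5>4 C:11>9 D:10>9)
P1 drop A (C beats it: Q:10>6 R:8>6)
P1 drop B (C beats it: Q:10>7 R:8>6)
P1→{C,D} P2→{Q,R}

Survivors P1:{C,D} P2:{Q,R}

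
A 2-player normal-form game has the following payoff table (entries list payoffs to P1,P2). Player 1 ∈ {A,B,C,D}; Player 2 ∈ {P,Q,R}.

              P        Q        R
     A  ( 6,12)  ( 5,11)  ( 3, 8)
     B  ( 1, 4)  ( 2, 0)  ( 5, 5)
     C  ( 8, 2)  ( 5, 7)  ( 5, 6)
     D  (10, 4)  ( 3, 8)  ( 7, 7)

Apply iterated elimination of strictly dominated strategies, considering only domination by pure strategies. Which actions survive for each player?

Remaining: P1:{A,C,D} P2:{P,Q}

P1 drop B (D beats it: P:10>1 Q:3>2 R:7>5)
P2 drop R (Q beats it: A:11>8 C:7>6 D:8>7)
P1→{A,C,D} P2→{P,Q}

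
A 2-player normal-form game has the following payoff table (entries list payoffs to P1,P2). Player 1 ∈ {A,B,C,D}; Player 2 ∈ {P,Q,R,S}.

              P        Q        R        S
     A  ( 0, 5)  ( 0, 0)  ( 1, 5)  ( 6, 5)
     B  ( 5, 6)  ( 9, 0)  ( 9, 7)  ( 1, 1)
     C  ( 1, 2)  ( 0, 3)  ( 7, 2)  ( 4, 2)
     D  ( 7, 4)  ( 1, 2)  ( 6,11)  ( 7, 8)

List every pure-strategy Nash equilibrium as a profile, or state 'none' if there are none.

(A,P): not NE [P1→D gives 7>0]
(A,Q): not NE [P1→B gives 9>0; P2→S gives 5>0]
(A,R): not NE [P1→B gives 9>1]
(A,S): not NE [P1→D gives 7>6]
(B,P): not NE [P1→D gives 7>5; P2→R gives 7>6]
(B,Q): not NE [P2→R gives 7>0]
(B,R): NE
(B,S): not NE [P1→D gives 7>1; P2→R gives 7>1]
(C,P): not NE [P1→D gives 7>1; P2→Q gives 3>2]
(C,Q): not NE [P1→B gives 9>0]
(C,R): not NE [P1→B gives 9>7; P2→Q gives 3>2]
(C,S): not NE [P1→D gives 7>4; P2→Q gives 3>2]
(D,P): not NE [P2→R gives 11>4]
(D,Q): not NE [P1→B gives 9>1; P2→R gives 11>2]
(D,R): not NE [P1→B gives 9>6]
(D,S): not NE [P2→R gives 11>8]

PSNE = {(B,R)}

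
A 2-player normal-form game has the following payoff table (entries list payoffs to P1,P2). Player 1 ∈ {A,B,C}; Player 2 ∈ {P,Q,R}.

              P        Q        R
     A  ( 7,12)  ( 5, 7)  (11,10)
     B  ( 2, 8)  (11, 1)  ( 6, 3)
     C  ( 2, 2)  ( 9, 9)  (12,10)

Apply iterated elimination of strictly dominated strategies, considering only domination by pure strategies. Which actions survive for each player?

IESDS → P1:{A,C} P2:{P,R}

P2 drop Q (R beats it: A:10>7 B:3>1 C:10>9)
P1 drop B (A beats it: P:7>2 R:11>6)
P1→{A,C} P2→{P,R}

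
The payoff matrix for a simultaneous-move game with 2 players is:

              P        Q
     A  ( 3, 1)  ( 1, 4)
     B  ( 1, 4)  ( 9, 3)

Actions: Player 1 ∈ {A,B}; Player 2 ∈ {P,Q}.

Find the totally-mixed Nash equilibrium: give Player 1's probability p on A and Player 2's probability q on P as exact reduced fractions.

P1 indiff ⇒ q·3+(1-q)·1 = q·1+(1-q)·9 ⇒ q(2) = (1-q)(8) ⇒ q = 4/5
P2 indiff ⇒ p·1+(1-p)·4 = p·4+(1-p)·3 ⇒ p(-3) = (1-p)(-1) ⇒ p = 1/4

p=1/4, q=4/5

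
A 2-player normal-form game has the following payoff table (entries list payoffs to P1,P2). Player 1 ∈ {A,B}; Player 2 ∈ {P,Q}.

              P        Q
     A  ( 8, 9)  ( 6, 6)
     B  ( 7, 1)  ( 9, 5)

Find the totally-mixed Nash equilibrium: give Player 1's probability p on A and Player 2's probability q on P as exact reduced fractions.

P1 indiff ⇒ q·8+(1-q)·6 = q·7+(1-q)·9 ⇒ q(1) = (1-q)(3) ⇒ q = 3/4
P2 indiff ⇒ p·9+(1-p)·1 = p·6+(1-p)·5 ⇒ p(3) = (1-p)(4) ⇒ p = 4/7

(p,q) = (4/7, 3/4)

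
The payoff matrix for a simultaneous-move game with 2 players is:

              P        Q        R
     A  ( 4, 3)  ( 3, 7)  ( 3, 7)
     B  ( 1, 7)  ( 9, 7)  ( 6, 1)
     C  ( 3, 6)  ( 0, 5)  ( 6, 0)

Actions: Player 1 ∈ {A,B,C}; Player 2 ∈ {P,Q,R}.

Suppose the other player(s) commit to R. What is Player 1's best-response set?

P1 best: {B,C}

u_1(A vs R) = 3
u_1(B vs R) = 6
u_1(C vs R) = 6
max payoff 6 at {B,C}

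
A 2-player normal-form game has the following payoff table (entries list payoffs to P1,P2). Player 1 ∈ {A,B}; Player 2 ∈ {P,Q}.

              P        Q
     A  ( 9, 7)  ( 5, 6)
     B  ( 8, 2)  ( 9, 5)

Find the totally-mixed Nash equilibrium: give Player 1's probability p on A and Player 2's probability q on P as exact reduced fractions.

(p,q) = (3/4, 4/5)

P1 indiff ⇒ q·9+(1-q)·5 = q·8+(1-q)·9 ⇒ q(1) = (1-q)(4) ⇒ q = 4/5
P2 indiff ⇒ p·7+(1-p)·2 = p·6+(1-p)·5 ⇒ p(1) = (1-p)(3) ⇒ p = 3/4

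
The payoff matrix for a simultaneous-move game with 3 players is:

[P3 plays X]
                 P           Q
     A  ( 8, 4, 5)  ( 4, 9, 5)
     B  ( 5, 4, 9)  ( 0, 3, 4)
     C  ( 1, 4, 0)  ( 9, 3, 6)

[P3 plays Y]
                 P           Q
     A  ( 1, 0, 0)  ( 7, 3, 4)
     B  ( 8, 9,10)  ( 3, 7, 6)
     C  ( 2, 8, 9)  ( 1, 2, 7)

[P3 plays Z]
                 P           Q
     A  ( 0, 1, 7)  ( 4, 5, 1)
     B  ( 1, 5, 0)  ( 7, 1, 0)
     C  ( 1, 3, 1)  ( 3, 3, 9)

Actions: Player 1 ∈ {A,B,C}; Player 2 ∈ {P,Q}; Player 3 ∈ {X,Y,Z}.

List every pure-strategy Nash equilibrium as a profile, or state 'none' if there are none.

(A,P,X): not NE [P2→Q gives 9>4; P3→Z gives 7>5]
(A,P,Y): not NE [P1→B gives 8>1; P2→Q gives 3>0; P3→Z gives 7>0]
(A,P,Z): not NE [P1→C gives 1>0; P2→Q gives 5>1]
(A,Q,X): not NE [P1→C gives 9>4]
(A,Q,Y): not NE [P3→X gives 5>4]
(A,Q,Z): not NE [P1→B gives 7>4; P3→X gives 5>1]
(B,P,X): not NE [P1→A gives 8>5; P3→Y gives 10>9]
(B,P,Y): NE
(B,P,Z): not NE [P3→Y gives 10>0]
(B,Q,X): not NE [P1→C gives 9>0; P2→P gives 4>3; P3→Y gives 6>4]
(B,Q,Y): not NE [P1→A gives 7>3; P2→P gives 9>7]
(B,Q,Z): not NE [P2→P gives 5>1; P3→Y gives 6>0]
(C,P,X): not NE [P1→A gives 8>1; P3→Y gives 9>0]
(C,P,Y): not NE [P1→B gives 8>2]
(C,P,Z): not NE [P3→Y gives 9>1]
(C,Q,X): not NE [P2→P gives 4>3; P3→Z gives 9>6]
(C,Q,Y): not NE [P1→A gives 7>1; P2→P gives 8>2; P3→Z gives 9>7]
(C,Q,Z): not NE [P1→B gives 7>3]

Nash profiles: (B,P,Y)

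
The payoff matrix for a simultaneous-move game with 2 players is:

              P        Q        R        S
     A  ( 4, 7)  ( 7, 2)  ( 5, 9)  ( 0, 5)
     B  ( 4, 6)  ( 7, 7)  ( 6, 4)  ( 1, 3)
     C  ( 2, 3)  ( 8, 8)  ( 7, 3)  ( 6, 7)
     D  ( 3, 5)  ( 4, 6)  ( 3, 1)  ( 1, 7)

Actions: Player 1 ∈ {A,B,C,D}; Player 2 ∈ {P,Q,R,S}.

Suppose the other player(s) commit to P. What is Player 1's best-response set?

BR_1 = {A,B}

u_1(A vs P) = 4
u_1(B vs P) = 4
u_1(C vs P) = 2
u_1(D vs P) = 3
max payoff 4 at {A,B}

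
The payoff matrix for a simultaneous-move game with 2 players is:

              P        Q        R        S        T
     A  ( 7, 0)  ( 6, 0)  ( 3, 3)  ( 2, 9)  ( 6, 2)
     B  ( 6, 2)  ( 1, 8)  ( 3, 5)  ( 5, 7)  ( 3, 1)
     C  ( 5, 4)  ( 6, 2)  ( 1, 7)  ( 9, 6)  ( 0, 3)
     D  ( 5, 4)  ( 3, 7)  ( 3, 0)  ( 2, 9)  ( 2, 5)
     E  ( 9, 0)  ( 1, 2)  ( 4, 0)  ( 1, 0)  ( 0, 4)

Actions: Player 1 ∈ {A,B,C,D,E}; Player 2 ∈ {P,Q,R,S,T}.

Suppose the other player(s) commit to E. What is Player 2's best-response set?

u_2(P vs E) = 0
u_2(Q vs E) = 2
u_2(R vs E) = 0
u_2(S vs E) = 0
u_2(T vs E) = 4
max payoff 4 at {T}

P2 best: {T}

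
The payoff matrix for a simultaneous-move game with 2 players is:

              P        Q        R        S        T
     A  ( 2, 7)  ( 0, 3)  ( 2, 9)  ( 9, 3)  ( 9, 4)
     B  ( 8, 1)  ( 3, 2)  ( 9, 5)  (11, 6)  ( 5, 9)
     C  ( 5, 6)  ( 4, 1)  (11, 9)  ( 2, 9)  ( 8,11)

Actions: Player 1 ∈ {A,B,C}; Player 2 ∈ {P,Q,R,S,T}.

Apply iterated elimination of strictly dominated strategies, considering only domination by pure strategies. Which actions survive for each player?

P2 drop P (R beats it: A:9>7 B:5>1 C:9>6)
P2 drop Q (R beats it: A:9>3 B:5>2 C:9>1)
P2 drop S (T beats it: A:4>3 B:9>6 C:11>9)
P1 drop B (C beats it: R:11>9 T:8>5)
P1→{A,C} P2→{R,T}

Survivors P1:{A,C} P2:{R,T}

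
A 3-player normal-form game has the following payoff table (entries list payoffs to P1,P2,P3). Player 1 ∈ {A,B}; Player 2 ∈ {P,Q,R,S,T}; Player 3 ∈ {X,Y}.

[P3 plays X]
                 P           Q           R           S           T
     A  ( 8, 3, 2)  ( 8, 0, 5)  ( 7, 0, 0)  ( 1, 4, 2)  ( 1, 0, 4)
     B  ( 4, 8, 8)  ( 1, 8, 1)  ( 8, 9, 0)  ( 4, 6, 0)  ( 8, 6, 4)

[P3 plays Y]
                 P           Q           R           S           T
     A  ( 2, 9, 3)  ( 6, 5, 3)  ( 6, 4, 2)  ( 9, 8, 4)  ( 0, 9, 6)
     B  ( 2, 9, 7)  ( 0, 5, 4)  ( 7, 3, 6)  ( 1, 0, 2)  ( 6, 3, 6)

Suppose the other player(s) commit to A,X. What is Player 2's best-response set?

argmax u_2 = {S}

u_2(P vs A,X) = 3
u_2(Q vs A,X) = 0
u_2(R vs A,X) = 0
u_2(S vs A,X) = 4
u_2(T vs A,X) = 0
max payoff 4 at {S}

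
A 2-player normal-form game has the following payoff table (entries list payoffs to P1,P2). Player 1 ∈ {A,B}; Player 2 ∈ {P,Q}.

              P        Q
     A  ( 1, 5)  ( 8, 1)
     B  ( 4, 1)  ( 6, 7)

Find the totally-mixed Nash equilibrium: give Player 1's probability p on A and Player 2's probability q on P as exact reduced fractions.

P1 indiff ⇒ q·1+(1-q)·8 = q·4+(1-q)·6 ⇒ q(-3) = (1-q)(-2) ⇒ q = 2/5
P2 indiff ⇒ p·5+(1-p)·1 = p·1+(1-p)·7 ⇒ p(4) = (1-p)(6) ⇒ p = 3/5

(p,q) = (3/5, 2/5)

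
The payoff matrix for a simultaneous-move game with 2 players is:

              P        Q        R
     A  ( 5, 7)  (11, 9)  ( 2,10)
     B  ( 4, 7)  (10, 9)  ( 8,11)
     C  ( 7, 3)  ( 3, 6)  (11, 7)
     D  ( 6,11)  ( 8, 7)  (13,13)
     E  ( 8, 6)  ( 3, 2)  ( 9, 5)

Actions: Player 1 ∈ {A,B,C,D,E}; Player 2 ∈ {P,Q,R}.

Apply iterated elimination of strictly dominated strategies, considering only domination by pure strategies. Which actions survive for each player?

P2 drop Q (R beats it: A:10>9 B:11>9 C:7>6 D:13>7 E:5>2)
P1 drop A (C beats it: P:7>5 R:11>2)
P1 drop B (C beats it: P:7>4 R:11>8)
P1→{C,D,E} P2→{P,R}

IESDS → P1:{C,D,E} P2:{P,R}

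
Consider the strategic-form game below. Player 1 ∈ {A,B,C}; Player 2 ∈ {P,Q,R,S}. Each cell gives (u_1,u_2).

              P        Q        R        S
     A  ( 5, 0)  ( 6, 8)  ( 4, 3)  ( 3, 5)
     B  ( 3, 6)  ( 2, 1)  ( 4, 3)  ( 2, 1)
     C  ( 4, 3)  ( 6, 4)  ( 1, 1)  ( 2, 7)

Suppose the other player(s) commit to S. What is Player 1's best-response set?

BR_1 = {A}

u_1(A vs S) = 3
u_1(B vs S) = 2
u_1(C vs S) = 2
max payoff 3 at {A}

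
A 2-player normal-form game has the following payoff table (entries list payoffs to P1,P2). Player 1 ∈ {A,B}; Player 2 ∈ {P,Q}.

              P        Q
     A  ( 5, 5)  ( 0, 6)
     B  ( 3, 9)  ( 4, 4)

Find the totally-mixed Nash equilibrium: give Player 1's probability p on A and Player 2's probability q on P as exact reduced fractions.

P1 indiff ⇒ q·5+(1-q)·0 = q·3+(1-q)·4 ⇒ q(2) = (1-q)(4) ⇒ q = 2/3
P2 indiff ⇒ p·5+(1-p)·9 = p·6+(1-p)·4 ⇒ p(-1) = (1-p)(-5) ⇒ p = 5/6

p=5/6, q=2/3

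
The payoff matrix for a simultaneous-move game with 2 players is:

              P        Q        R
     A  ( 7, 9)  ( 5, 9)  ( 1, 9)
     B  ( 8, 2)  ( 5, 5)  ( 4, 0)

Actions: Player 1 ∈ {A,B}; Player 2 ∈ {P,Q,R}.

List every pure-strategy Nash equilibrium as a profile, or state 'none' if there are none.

Nash profiles: (A,Q), (B,Q)

(A,P): not NE [P1→B gives 8>7]
(A,Q): NE
(A,R): not NE [P1→B gives 4>1]
(B,P): not NE [P2→Q gives 5>2]
(B,Q): NE
(B,R): not NE [P2→Q gives 5>0]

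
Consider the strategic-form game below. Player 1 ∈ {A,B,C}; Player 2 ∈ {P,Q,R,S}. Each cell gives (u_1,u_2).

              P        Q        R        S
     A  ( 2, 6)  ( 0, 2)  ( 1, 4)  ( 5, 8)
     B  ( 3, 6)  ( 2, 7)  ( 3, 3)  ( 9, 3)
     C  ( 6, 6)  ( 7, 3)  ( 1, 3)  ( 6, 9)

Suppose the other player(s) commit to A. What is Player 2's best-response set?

u_2(P vs A) = 6
u_2(Q vs A) = 2
u_2(R vs A) = 4
u_2(S vs A) = 8
max payoff 8 at {S}

P2 best: {S}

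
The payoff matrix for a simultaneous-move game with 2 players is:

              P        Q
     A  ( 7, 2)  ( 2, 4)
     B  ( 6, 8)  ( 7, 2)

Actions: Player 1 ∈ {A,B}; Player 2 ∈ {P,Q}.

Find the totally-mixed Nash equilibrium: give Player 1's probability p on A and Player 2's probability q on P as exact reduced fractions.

p=3/4, q=5/6

P1 indiff ⇒ q·7+(1-q)·2 = q·6+(1-q)·7 ⇒ q(1) = (1-q)(5) ⇒ q = 5/6
P2 indiff ⇒ p·2+(1-p)·8 = p·4+(1-p)·2 ⇒ p(-2) = (1-p)(-6) ⇒ p = 3/4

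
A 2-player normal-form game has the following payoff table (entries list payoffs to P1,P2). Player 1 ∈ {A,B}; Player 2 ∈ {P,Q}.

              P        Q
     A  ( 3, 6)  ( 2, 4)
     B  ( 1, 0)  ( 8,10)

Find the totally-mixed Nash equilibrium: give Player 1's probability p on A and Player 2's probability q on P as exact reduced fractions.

P1 indiff ⇒ q·3+(1-q)·2 = q·1+(1-q)·8 ⇒ q(2) = (1-q)(6) ⇒ q = 3/4
P2 indiff ⇒ p·6+(1-p)·0 = p·4+(1-p)·10 ⇒ p(2) = (1-p)(10) ⇒ p = 5/6

p=5/6, q=3/4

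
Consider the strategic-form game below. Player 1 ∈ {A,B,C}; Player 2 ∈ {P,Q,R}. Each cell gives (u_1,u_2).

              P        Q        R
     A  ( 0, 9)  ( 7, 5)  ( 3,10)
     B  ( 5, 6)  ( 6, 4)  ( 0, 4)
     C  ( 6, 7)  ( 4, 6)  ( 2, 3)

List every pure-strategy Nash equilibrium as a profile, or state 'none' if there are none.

Nash profiles: (A,R), (C,P)

(A,P): not NE [P1→C gives 6>0; P2→R gives 10>9]
(A,Q): not NE [P2→R gives 10>5]
(A,R): NE
(B,P): not NE [P1→C gives 6>5]
(B,Q): not NE [P1→A gives 7>6; P2→P gives 6>4]
(B,R): not NE [P1→A gives 3>0; P2→P gives 6>4]
(C,P): NE
(C,Q): not NE [P1→A gives 7>4; P2→P gives 7>6]
(C,R): not NE [P1→A gives 3>2; P2→P gives 7>3]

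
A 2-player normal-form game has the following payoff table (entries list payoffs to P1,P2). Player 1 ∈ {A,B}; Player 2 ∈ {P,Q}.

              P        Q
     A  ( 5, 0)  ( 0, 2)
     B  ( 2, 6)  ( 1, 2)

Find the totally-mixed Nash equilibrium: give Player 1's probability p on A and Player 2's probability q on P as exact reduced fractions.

(p,q) = (2/3, 1/4)

P1 indiff ⇒ q·5+(1-q)·0 = q·2+(1-q)·1 ⇒ q(3) = (1-q)(1) ⇒ q = 1/4
P2 indiff ⇒ p·0+(1-p)·6 = p·2+(1-p)·2 ⇒ p(-2) = (1-p)(-4) ⇒ p = 2/3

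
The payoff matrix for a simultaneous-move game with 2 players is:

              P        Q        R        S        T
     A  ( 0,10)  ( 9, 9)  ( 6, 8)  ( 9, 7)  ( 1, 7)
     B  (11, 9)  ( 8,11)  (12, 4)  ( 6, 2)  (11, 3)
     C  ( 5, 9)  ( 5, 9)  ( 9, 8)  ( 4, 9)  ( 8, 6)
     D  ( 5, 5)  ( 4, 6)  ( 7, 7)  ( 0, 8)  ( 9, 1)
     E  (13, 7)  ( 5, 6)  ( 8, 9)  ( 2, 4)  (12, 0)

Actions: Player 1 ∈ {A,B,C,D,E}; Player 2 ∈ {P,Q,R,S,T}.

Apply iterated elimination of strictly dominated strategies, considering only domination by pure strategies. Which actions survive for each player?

P1 drop C (B beats it: P:11>5 Q:8>5 R:12>9 S:6>4 T:11>8)
P1 drop D (B beats it: P:11>5 Q:8>4 R:12>7 S:6>0 T:11>9)
P2 drop S (P beats it: A:10>7 B:9>2 E:7>4)
P2 drop T (P beats it: A:10>7 B:9>3 E:7>0)
P1→{A,B,E} P2→{P,Q,R}

Remaining: P1:{A,B,E} P2:{P,Q,R}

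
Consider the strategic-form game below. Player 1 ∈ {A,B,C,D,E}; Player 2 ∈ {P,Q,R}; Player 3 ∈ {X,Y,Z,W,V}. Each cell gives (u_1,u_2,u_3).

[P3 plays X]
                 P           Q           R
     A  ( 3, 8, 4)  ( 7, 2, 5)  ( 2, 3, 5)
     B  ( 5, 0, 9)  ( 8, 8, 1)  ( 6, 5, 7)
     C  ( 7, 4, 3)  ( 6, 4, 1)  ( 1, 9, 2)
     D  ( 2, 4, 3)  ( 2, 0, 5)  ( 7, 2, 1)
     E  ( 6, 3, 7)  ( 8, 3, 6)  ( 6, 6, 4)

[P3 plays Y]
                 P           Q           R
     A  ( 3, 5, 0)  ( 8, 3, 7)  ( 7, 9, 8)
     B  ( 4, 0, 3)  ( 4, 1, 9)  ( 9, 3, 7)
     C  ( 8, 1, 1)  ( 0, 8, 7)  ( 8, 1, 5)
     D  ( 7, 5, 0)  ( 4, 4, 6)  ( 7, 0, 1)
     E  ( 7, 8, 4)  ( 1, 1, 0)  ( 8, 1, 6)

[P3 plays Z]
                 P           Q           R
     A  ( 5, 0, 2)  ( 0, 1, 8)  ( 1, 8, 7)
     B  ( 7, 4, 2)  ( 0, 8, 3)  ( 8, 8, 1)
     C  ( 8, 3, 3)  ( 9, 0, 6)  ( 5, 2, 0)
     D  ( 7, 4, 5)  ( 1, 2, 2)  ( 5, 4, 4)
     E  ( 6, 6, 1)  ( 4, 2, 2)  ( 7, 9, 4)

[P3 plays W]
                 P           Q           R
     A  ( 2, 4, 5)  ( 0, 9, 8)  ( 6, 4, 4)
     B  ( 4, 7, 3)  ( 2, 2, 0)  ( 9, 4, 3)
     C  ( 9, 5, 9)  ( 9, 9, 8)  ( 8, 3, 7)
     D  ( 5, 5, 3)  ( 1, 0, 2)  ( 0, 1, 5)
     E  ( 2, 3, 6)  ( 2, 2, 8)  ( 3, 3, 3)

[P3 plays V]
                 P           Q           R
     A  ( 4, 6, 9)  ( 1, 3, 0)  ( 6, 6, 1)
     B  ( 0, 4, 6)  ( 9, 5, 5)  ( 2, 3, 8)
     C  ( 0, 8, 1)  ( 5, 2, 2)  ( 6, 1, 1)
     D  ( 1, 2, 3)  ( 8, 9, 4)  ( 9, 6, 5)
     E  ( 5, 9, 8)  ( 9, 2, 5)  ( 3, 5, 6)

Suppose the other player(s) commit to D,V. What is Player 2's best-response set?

BR_2 = {Q}

u_2(P vs D,V) = 2
u_2(Q vs D,V) = 9
u_2(R vs D,V) = 6
max payoff 9 at {Q}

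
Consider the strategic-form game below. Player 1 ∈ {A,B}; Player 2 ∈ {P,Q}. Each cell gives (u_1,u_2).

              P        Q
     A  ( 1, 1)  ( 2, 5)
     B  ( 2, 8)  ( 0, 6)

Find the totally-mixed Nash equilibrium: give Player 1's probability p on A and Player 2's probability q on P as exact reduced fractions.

P1 mixes 1/3 on A; P2 mixes 2/3 on P

P1 indiff ⇒ q·1+(1-q)·2 = q·2+(1-q)·0 ⇒ q(-1) = (1-q)(-2) ⇒ q = 2/3
P2 indiff ⇒ p·1+(1-p)·8 = p·5+(1-p)·6 ⇒ p(-4) = (1-p)(-2) ⇒ p = 1/3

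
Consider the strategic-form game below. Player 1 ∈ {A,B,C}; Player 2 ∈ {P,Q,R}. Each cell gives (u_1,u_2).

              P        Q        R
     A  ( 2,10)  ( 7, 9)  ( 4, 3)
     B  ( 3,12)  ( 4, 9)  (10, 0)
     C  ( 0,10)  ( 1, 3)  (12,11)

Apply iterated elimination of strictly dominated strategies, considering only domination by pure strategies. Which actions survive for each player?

P2 drop Q (P beats it: A:10>9 B:12>9 C:10>3)
P1 drop A (B beats it: P:3>2 R:10>4)
P1→{B,C} P2→{P,R}

Remaining: P1:{B,C} P2:{P,R}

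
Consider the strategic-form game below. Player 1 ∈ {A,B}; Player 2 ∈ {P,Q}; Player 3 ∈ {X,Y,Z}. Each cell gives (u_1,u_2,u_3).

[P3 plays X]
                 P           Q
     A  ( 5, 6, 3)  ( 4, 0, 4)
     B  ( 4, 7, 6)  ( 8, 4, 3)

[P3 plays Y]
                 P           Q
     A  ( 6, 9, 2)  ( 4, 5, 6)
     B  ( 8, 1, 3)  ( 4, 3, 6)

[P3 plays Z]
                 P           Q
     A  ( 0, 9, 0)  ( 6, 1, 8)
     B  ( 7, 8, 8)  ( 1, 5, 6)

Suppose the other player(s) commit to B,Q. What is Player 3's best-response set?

BR_3 = {Y,Z}

u_3(X vs B,Q) = 3
u_3(Y vs B,Q) = 6
u_3(Z vs B,Q) = 6
max payoff 6 at {Y,Z}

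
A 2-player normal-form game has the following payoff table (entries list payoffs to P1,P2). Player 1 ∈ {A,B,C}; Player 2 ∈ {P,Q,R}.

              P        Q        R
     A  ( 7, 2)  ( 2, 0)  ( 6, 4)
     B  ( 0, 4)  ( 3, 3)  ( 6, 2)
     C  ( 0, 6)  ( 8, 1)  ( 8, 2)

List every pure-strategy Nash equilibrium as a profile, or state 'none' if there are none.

PSNE: ∅

(A,P): not NE [P2→R gives 4>2]
(A,Q): not NE [P1→C gives 8>2; P2→R gives 4>0]
(A,R): not NE [P1→C gives 8>6]
(B,P): not NE [P1→A gives 7>0]
(B,Q): not NE [P1→C gives 8>3; P2→P gives 4>3]
(B,R): not NE [P1→C gives 8>6; P2→P gives 4>2]
(C,P): not NE [P1→A gives 7>0]
(C,Q): not NE [P2→P gives 6>1]
(C,R): not NE [P2→P gives 6>2]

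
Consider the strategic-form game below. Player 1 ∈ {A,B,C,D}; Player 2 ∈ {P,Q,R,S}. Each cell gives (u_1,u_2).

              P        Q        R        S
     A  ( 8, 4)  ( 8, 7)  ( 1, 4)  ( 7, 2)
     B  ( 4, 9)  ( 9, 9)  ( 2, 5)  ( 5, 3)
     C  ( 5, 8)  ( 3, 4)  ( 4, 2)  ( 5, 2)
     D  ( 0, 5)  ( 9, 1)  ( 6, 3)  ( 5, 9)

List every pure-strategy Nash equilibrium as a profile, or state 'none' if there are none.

(A,P): not NE [P2→Q gives 7>4]
(A,Q): not NE [P1→D gives 9>8]
(A,R): not NE [P1→D gives 6>1; P2→Q gives 7>4]
(A,S): not NE [P2→Q gives 7>2]
(B,P): not NE [P1→A gives 8>4]
(B,Q): NE
(B,R): not NE [P1→D gives 6>2; P2→Q gives 9>5]
(B,S): not NE [P1→A gives 7>5; P2→Q gives 9>3]
(C,P): not NE [P1→A gives 8>5]
(C,Q): not NE [P1→D gives 9>3; P2→P gives 8>4]
(C,R): not NE [P1→D gives 6>4; P2→P gives 8>2]
(C,S): not NE [P1→A gives 7>5; P2→P gives 8>2]
(D,P): not NE [P1→A gives 8>0; P2→S gives 9>5]
(D,Q): not NE [P2→S gives 9>1]
(D,R): not NE [P2→S gives 9>3]
(D,S): not NE [P1→A gives 7>5]

PSNE = {(B,Q)}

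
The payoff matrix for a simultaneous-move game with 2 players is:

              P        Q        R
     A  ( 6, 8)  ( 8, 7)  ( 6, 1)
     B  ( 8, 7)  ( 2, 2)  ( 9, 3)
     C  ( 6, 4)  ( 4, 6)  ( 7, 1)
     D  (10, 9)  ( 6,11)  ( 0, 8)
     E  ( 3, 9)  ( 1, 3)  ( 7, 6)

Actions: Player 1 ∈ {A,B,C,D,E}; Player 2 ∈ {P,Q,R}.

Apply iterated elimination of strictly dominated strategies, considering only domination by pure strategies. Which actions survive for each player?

P1 drop E (B beats it: P:8>3 Q:2>1 R:9>7)
P2 drop R (P beats it: A:8>1 B:7>3 C:4>1 D:9>8)
P1 drop B (D beats it: P:10>8 Q:6>2)
P1 drop C (D beats it: P:10>6 Q:6>4)
P1→{A,D} P2→{P,Q}

Survivors P1:{A,D} P2:{P,Q}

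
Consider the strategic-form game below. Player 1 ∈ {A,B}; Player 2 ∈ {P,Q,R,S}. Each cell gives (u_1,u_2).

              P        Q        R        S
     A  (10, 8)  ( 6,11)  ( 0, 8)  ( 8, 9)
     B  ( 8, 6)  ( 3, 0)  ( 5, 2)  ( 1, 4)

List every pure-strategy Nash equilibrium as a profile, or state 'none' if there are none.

(A,P): not NE [P2→Q gives 11>8]
(A,Q): NE
(A,R): not NE [P1→B gives 5>0; P2→Q gives 11>8]
(A,S): not NE [P2→Q gives 11>9]
(B,P): not NE [P1→A gives 10>8]
(B,Q): not NE [P1→A gives 6>3; P2→P gives 6>0]
(B,R): not NE [P2→P gives 6>2]
(B,S): not NE [P1→A gives 8>1; P2→P gives 6>4]

PSNE = {(A,Q)}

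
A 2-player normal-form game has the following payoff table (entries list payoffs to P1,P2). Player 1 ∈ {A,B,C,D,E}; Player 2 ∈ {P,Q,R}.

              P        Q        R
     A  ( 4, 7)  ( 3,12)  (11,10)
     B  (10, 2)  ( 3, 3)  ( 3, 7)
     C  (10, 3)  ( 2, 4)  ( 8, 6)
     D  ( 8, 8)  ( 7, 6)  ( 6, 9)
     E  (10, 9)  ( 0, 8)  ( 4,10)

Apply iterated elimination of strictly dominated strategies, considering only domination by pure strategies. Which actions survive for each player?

IESDS → P1:{A,D} P2:{Q,R}

P2 drop P (R beats it: A:10>7 B:7>2 C:6>3 D:9>8 E:10>9)
P1 drop B (D beats it: Q:7>3 R:6>3)
P1 drop C (A beats it: Q:3>2 R:11>8)
P1 drop E (A beats it: Q:3>0 R:11>4)
P1→{A,D} P2→{Q,R}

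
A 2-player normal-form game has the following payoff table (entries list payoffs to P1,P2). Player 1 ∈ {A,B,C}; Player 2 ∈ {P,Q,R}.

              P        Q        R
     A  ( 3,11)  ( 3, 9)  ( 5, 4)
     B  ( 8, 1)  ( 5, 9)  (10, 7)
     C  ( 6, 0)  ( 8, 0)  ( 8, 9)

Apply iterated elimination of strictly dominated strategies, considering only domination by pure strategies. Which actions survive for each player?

Survivors P1:{B,C} P2:{Q,R}

P1 drop A (B beats it: P:8>3 Q:5>3 R:10>5)
P2 drop P (R beats it: B:7>1 C:9>0)
P1→{B,C} P2→{Q,R}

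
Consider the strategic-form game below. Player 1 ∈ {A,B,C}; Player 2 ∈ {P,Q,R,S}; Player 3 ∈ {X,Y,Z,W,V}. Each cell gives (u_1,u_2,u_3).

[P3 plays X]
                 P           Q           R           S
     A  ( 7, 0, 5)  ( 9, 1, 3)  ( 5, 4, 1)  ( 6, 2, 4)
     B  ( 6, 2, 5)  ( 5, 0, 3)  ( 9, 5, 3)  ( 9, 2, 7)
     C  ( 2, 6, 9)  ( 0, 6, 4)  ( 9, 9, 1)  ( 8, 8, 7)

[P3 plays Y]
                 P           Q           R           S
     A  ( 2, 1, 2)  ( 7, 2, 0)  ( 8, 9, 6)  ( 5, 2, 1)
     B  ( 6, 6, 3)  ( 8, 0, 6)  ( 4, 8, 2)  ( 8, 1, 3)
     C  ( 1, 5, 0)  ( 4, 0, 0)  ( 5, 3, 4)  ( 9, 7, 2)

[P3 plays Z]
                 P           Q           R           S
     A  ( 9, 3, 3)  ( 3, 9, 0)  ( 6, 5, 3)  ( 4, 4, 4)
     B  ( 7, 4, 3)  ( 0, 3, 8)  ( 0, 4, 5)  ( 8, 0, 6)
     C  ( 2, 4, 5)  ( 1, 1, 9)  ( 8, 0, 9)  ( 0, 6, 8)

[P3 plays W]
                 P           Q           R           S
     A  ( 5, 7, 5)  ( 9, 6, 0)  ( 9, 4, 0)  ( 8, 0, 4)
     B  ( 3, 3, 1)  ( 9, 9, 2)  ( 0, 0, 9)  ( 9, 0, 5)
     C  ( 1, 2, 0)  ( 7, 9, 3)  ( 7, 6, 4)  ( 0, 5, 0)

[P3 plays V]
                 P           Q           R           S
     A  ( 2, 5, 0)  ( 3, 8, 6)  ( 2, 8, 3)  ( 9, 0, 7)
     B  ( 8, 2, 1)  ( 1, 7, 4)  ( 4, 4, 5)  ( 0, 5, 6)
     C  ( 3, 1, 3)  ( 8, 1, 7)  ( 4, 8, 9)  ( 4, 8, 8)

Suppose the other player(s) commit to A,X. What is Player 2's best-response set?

u_2(P vs A,X) = 0
u_2(Q vs A,X) = 1
u_2(R vs A,X) = 4
u_2(S vs A,X) = 2
max payoff 4 at {R}

argmax u_2 = {R}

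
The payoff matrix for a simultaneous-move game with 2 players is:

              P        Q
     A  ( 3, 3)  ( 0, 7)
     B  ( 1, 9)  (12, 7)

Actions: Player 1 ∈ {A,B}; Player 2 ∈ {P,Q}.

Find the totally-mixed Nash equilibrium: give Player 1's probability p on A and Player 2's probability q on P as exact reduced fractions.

P1 indiff ⇒ q·3+(1-q)·0 = q·1+(1-q)·12 ⇒ q(2) = (1-q)(12) ⇒ q = 6/7
P2 indiff ⇒ p·3+(1-p)·9 = p·7+(1-p)·7 ⇒ p(-4) = (1-p)(-2) ⇒ p = 1/3

(p,q) = (1/3, 6/7)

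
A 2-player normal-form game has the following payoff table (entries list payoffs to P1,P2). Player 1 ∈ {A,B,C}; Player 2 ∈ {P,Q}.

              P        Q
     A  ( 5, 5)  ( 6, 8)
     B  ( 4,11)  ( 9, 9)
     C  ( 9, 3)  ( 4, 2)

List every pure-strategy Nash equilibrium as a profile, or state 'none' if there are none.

PSNE = {(C,P)}

(A,P): not NE [P1→C gives 9>5; P2→Q gives 8>5]
(A,Q): not NE [P1→B gives 9>6]
(B,P): not NE [P1→C gives 9>4]
(B,Q): not NE [P2→P gives 11>9]
(C,P): NE
(C,Q): not NE [P1→B gives 9>4; P2→P gives 3>2]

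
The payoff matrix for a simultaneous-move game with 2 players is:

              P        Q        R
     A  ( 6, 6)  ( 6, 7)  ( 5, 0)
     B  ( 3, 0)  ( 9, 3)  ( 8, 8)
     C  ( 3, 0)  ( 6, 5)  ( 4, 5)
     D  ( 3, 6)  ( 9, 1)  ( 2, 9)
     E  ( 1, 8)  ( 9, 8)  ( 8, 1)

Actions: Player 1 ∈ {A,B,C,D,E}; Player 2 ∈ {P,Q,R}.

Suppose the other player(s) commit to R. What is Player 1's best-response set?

BR_1 = {B,E}

u_1(A vs R) = 5
u_1(B vs R) = 8
u_1(C vs R) = 4
u_1(D vs R) = 2
u_1(E vs R) = 8
max payoff 8 at {B,E}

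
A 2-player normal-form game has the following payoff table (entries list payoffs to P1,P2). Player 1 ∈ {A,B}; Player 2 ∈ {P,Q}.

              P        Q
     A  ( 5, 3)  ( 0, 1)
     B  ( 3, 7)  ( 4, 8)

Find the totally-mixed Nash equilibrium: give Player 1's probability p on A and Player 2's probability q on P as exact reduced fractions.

P1 mixes 1/3 on A; P2 mixes 2/3 on P

P1 indiff ⇒ q·5+(1-q)·0 = q·3+(1-q)·4 ⇒ q(2) = (1-q)(4) ⇒ q = 2/3
P2 indiff ⇒ p·3+(1-p)·7 = p·1+(1-p)·8 ⇒ p(2) = (1-p)(1) ⇒ p = 1/3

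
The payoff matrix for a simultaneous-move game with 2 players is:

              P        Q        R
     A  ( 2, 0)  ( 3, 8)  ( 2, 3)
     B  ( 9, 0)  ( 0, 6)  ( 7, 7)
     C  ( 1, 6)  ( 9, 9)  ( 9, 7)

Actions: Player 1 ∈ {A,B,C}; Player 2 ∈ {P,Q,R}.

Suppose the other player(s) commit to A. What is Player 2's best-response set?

u_2(P vs A) = 0
u_2(Q vs A) = 8
u_2(R vs A) = 3
max payoff 8 at {Q}

argmax u_2 = {Q}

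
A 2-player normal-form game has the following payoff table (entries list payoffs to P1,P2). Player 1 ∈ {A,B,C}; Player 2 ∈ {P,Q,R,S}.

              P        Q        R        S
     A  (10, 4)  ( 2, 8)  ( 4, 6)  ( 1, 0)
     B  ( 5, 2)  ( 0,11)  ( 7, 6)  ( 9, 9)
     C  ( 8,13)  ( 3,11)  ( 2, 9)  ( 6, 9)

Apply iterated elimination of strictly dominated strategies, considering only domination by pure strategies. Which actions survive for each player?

P2 drop R (Q beats it: A:8>6 B:11>6 C:11>9)
P2 drop S (Q beats it: A:8>0 B:11>9 C:11>9)
P1 drop B (A beats it: P:10>5 Q:2>0)
P1→{A,C} P2→{P,Q}

Remaining: P1:{A,C} P2:{P,Q}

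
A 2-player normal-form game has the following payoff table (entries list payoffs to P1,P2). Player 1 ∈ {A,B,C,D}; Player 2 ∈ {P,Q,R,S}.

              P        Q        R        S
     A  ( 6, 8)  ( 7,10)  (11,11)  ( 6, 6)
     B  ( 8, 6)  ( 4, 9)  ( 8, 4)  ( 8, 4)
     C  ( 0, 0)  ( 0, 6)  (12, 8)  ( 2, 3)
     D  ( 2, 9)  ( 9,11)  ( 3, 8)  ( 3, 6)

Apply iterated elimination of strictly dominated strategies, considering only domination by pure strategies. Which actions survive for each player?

P2 drop P (Q beats it: A:10>8 B:9>6 C:6>0 D:11>9)
P2 drop S (Q beats it: A:10>6 B:9>4 C:6>3 D:11>6)
P1 drop B (A beats it: Q:7>4 R:11>8)
P1→{A,C,D} P2→{Q,R}

IESDS → P1:{A,C,D} P2:{Q,R}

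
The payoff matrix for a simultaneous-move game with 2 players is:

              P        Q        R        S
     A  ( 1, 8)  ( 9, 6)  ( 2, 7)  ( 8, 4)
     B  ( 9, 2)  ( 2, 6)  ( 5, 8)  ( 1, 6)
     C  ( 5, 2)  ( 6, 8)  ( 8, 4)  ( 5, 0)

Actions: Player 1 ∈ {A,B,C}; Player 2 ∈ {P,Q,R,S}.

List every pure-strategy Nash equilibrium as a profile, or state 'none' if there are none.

PSNE: ∅

(A,P): not NE [P1→B gives 9>1]
(A,Q): not NE [P2→P gives 8>6]
(A,R): not NE [P1→C gives 8>2; P2→P gives 8>7]
(A,S): not NE [P2→P gives 8>4]
(B,P): not NE [P2→R gives 8>2]
(B,Q): not NE [P1→A gives 9>2; P2→R gives 8>6]
(B,R): not NE [P1→C gives 8>5]
(B,S): not NE [P1→A gives 8>1; P2→R gives 8>6]
(C,P): not NE [P1→B gives 9>5; P2→Q gives 8>2]
(C,Q): not NE [P1→A gives 9>6]
(C,R): not NE [P2→Q gives 8>4]
(C,S): not NE [P1→A gives 8>5; P2→Q gives 8>0]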